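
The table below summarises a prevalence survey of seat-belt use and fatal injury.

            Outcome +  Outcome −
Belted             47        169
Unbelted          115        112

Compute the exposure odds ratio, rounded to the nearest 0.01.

0.27

Cells: a = 47, b = 169, c = 115, d = 112.
OR = (a·d)/(b·c) = (47 × 112) / (169 × 115) = 5264 / 19435 = 0.27085
Exposure is associated with lower odds of fatal injury (OR = 0.27 < 1).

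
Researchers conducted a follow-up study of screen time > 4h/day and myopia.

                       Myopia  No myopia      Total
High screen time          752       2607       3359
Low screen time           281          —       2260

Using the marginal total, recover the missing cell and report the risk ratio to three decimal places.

The missing cell is in the unexposed row: 2260 − 281 = 1979.
So a = 752, b = 2607, c = 281, d = 1979.
RR = [a/(a+b)] / [c/(c+d)] = (752/3359) / (281/2260) = 0.22388/0.12434 = 1.80057

1.801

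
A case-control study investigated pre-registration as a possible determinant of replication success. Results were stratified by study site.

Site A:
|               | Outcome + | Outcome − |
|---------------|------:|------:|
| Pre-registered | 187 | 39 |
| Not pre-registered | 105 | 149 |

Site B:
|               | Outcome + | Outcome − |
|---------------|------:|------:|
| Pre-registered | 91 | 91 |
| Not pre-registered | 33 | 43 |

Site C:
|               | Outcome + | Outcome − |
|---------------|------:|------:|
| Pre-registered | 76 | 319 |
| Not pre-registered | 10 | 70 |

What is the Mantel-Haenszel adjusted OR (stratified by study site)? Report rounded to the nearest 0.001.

3.140

OR_MH = Σ(aᵢdᵢ/nᵢ) / Σ(bᵢcᵢ/nᵢ), where nᵢ is the stratum total.
Stratum 1 (Site A): n = 480; a·d/n = 187·149/480 = 58.0479; b·c/n = 39·105/480 = 8.5312
Stratum 2 (Site B): n = 258; a·d/n = 91·43/258 = 15.1667; b·c/n = 91·33/258 = 11.6395
Stratum 3 (Site C): n = 475; a·d/n = 76·70/475 = 11.2000; b·c/n = 319·10/475 = 6.7158
OR_MH = (58.0479 + 15.1667 + 11.2000) / (8.5312 + 11.6395 + 6.7158) = 84.4146 / 26.8866 = 3.13966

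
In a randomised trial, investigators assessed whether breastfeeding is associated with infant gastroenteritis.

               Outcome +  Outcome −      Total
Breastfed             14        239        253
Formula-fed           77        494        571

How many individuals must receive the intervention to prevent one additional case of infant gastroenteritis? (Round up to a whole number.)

Risk in treated group = 14/253 = 0.05534; risk in control = 77/571 = 0.13485.
Absolute risk reduction = 0.13485 − 0.05534 = 0.07952
NNT = 1 / ARR = 1 / 0.07952 = 12.576 → round up → 13

13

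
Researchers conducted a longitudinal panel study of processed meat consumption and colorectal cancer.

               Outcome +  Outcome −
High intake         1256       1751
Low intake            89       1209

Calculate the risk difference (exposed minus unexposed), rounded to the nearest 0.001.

0.349

Cells: a = 1256, b = 1751, c = 89, d = 1209.
Risk in exposed = 1256/3007 = 0.417692; risk in unexposed = 89/1298 = 0.068567.
Risk difference = 0.417692 − 0.068567 = 0.349125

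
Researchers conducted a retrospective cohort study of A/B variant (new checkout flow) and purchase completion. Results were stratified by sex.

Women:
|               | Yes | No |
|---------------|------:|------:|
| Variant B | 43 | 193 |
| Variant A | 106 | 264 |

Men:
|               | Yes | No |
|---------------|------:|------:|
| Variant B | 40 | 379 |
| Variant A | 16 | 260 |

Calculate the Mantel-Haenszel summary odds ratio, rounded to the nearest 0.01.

OR_MH = Σ(aᵢdᵢ/nᵢ) / Σ(bᵢcᵢ/nᵢ), where nᵢ is the stratum total.
Stratum 1 (Women): n = 606; a·d/n = 43·264/606 = 18.7327; b·c/n = 193·106/606 = 33.7591
Stratum 2 (Men): n = 695; a·d/n = 40·260/695 = 14.9640; b·c/n = 379·16/695 = 8.7252
OR_MH = (18.7327 + 14.9640) / (33.7591 + 8.7252) = 33.6967 / 42.4843 = 0.79316

0.79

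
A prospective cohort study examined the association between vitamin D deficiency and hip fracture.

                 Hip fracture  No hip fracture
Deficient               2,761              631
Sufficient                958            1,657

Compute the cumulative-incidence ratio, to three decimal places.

Cells: a = 2761, b = 631, c = 958, d = 1657.
Risk in exposed = 2761/3392 = 0.81397; risk in unexposed = 958/2615 = 0.36635.
RR = 0.81397 / 0.36635 = 2.22186
The risk among the exposed is 2.22 times that among the unexposed.

2.222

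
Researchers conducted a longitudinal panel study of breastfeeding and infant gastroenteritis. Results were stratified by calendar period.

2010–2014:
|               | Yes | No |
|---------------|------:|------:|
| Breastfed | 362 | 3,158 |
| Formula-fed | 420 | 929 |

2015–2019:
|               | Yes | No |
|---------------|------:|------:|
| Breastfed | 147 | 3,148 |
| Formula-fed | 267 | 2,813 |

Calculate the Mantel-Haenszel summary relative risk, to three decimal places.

RR_MH = Σ(aᵢ·n₀ᵢ/nᵢ) / Σ(cᵢ·n₁ᵢ/nᵢ), with n₁ᵢ = aᵢ+bᵢ (exposed), n₀ᵢ = cᵢ+dᵢ (unexposed), nᵢ = n₁ᵢ+n₀ᵢ.
Stratum 1 (2010–2014): n₁ = 3520, n₀ = 1349, n = 4869; a·n₀/n = 362·1349/4869 = 100.2953; c·n₁/n = 420·3520/4869 = 303.6352
Stratum 2 (2015–2019): n₁ = 3295, n₀ = 3080, n = 6375; a·n₀/n = 147·3080/6375 = 71.0212; c·n₁/n = 267·3295/6375 = 138.0024
RR_MH = (100.2953 + 71.0212) / (303.6352 + 138.0024) = 171.3165 / 441.6376 = 0.38791

0.388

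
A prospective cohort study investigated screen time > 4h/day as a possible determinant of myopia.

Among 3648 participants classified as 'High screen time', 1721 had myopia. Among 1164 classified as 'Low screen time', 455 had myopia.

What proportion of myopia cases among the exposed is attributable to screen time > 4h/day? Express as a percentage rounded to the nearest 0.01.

17.14

From the description: a = 1721, b = 1927, c = 455, d = 709.
Risk in exposed = 1721/3648 = 0.47177; risk in unexposed = 455/1164 = 0.39089.
RR = 0.47177/0.39089 = 1.20689
AR% = (RR − 1)/RR × 100 = (1.20689 − 1)/1.20689 × 100 = 17.1424%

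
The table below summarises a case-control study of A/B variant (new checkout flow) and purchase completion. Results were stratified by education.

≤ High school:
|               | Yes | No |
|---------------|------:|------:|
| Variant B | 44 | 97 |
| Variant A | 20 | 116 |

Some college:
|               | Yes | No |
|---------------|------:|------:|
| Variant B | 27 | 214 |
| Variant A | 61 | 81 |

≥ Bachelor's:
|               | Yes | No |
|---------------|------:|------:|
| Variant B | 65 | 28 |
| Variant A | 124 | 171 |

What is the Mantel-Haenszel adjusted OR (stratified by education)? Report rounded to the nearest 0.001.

1.055

OR_MH = Σ(aᵢdᵢ/nᵢ) / Σ(bᵢcᵢ/nᵢ), where nᵢ is the stratum total.
Stratum 1 (≤ High school): n = 277; a·d/n = 44·116/277 = 18.4260; b·c/n = 97·20/277 = 7.0036
Stratum 2 (Some college): n = 383; a·d/n = 27·81/383 = 5.7102; b·c/n = 214·61/383 = 34.0836
Stratum 3 (≥ Bachelor's): n = 388; a·d/n = 65·171/388 = 28.6469; b·c/n = 28·124/388 = 8.9485
OR_MH = (18.4260 + 5.7102 + 28.6469) / (7.0036 + 34.0836 + 8.9485) = 52.7831 / 50.0356 = 1.05491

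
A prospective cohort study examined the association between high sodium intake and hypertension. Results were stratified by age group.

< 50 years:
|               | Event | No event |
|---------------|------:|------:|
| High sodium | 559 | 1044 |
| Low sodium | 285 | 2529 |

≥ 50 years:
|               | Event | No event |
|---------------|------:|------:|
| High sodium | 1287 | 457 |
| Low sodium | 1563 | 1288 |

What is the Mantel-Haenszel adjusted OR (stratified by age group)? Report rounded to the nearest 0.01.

3.06

OR_MH = Σ(aᵢdᵢ/nᵢ) / Σ(bᵢcᵢ/nᵢ), where nᵢ is the stratum total.
Stratum 1 (< 50 years): n = 4417; a·d/n = 559·2529/4417 = 320.0614; b·c/n = 1044·285/4417 = 67.3625
Stratum 2 (≥ 50 years): n = 4595; a·d/n = 1287·1288/4595 = 360.7521; b·c/n = 457·1563/4595 = 155.4496
OR_MH = (320.0614 + 360.7521) / (67.3625 + 155.4496) = 680.8135 / 222.8121 = 3.05555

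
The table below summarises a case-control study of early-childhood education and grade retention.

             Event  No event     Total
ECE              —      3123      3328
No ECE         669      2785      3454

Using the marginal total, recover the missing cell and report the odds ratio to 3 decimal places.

0.273

The missing cell is in the exposed row: 3328 − 3123 = 205.
So a = 205, b = 3123, c = 669, d = 2785.
OR = (a·d)/(b·c) = (205 × 2785) / (3123 × 669) = 570925 / 2089287 = 0.27326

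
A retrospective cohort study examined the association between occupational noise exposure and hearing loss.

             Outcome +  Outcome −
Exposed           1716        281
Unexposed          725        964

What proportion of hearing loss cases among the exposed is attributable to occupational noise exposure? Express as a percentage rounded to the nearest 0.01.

Cells: a = 1716, b = 281, c = 725, d = 964.
Risk in exposed = 1716/1997 = 0.85929; risk in unexposed = 725/1689 = 0.42925.
RR = 0.85929/0.42925 = 2.00185
AR% = (RR − 1)/RR × 100 = (2.00185 − 1)/2.00185 × 100 = 50.0461%

50.05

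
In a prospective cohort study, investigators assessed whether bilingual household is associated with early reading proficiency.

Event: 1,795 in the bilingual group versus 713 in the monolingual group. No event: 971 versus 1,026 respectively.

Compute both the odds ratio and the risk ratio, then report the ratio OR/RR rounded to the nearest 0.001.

1.681

From the description: a = 1795, b = 971, c = 713, d = 1026.
OR = (1795·1026)/(971·713) = 1841670/692323 = 2.66013
Risk in exposed = 1795/2766 = 0.64895; risk in unexposed = 713/1739 = 0.41001; RR = 1.58279
OR/RR = 2.66013 / 1.58279 = 1.68066
The outcome is not rare, so the OR lies further from 1 than the RR.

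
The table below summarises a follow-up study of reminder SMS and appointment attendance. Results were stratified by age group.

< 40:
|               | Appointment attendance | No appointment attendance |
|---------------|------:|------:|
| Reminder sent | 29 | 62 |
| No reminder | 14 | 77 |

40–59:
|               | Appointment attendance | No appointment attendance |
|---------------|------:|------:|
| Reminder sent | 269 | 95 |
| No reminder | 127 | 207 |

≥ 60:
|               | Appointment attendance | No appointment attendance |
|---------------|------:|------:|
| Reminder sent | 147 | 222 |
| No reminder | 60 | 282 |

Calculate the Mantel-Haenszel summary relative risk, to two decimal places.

2.05

RR_MH = Σ(aᵢ·n₀ᵢ/nᵢ) / Σ(cᵢ·n₁ᵢ/nᵢ), with n₁ᵢ = aᵢ+bᵢ (exposed), n₀ᵢ = cᵢ+dᵢ (unexposed), nᵢ = n₁ᵢ+n₀ᵢ.
Stratum 1 (< 40): n₁ = 91, n₀ = 91, n = 182; a·n₀/n = 29·91/182 = 14.5000; c·n₁/n = 14·91/182 = 7.0000
Stratum 2 (40–59): n₁ = 364, n₀ = 334, n = 698; a·n₀/n = 269·334/698 = 128.7192; c·n₁/n = 127·364/698 = 66.2292
Stratum 3 (≥ 60): n₁ = 369, n₀ = 342, n = 711; a·n₀/n = 147·342/711 = 70.7089; c·n₁/n = 60·369/711 = 31.1392
RR_MH = (14.5000 + 128.7192 + 70.7089) / (7.0000 + 66.2292 + 31.1392) = 213.9281 / 104.3685 = 2.04974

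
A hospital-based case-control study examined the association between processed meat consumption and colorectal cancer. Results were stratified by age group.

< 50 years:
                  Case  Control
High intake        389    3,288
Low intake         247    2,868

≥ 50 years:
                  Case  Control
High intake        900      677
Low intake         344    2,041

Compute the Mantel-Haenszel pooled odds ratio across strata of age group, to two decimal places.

OR_MH = Σ(aᵢdᵢ/nᵢ) / Σ(bᵢcᵢ/nᵢ), where nᵢ is the stratum total.
Stratum 1 (< 50 years): n = 6792; a·d/n = 389·2868/6792 = 164.2597; b·c/n = 3288·247/6792 = 119.5724
Stratum 2 (≥ 50 years): n = 3962; a·d/n = 900·2041/3962 = 463.6295; b·c/n = 677·344/3962 = 58.7804
OR_MH = (164.2597 + 463.6295) / (119.5724 + 58.7804) = 627.8892 / 178.3529 = 3.52049

3.52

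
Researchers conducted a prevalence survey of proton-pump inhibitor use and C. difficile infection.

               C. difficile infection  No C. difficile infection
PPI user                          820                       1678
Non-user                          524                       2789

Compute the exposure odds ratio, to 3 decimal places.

Cells: a = 820, b = 1678, c = 524, d = 2789.
OR = (a·d)/(b·c) = (820 × 2789) / (1678 × 524) = 2286980 / 879272 = 2.60099
The odds of C. difficile infection are about 2.60 times as high in the ppi user group.

2.601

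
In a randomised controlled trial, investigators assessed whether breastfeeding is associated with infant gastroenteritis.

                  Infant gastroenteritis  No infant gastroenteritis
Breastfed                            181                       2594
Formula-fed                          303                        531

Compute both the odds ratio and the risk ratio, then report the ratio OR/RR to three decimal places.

Cells: a = 181, b = 2594, c = 303, d = 531.
OR = (181·531)/(2594·303) = 96111/785982 = 0.12228
Risk in exposed = 181/2775 = 0.06523; risk in unexposed = 303/834 = 0.36331; RR = 0.17953
OR/RR = 0.12228 / 0.17953 = 0.68112
The outcome is not rare, so the OR lies further from 1 than the RR.

0.681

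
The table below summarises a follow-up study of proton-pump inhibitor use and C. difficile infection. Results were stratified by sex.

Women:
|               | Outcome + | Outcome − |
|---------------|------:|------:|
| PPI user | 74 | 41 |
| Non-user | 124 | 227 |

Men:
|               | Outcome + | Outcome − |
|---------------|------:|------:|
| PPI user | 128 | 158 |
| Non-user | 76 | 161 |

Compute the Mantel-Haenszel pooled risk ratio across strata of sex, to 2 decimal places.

1.58

RR_MH = Σ(aᵢ·n₀ᵢ/nᵢ) / Σ(cᵢ·n₁ᵢ/nᵢ), with n₁ᵢ = aᵢ+bᵢ (exposed), n₀ᵢ = cᵢ+dᵢ (unexposed), nᵢ = n₁ᵢ+n₀ᵢ.
Stratum 1 (Women): n₁ = 115, n₀ = 351, n = 466; a·n₀/n = 74·351/466 = 55.7382; c·n₁/n = 124·115/466 = 30.6009
Stratum 2 (Men): n₁ = 286, n₀ = 237, n = 523; a·n₀/n = 128·237/523 = 58.0038; c·n₁/n = 76·286/523 = 41.5602
RR_MH = (55.7382 + 58.0038) / (30.6009 + 41.5602) = 113.7420 / 72.1611 = 1.57622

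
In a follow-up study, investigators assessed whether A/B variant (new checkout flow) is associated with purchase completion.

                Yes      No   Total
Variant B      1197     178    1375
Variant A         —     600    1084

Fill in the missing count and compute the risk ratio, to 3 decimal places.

The missing cell is in the unexposed row: 1084 − 600 = 484.
So a = 1197, b = 178, c = 484, d = 600.
RR = [a/(a+b)] / [c/(c+d)] = (1197/1375) / (484/1084) = 0.87055/0.44649 = 1.94973

1.950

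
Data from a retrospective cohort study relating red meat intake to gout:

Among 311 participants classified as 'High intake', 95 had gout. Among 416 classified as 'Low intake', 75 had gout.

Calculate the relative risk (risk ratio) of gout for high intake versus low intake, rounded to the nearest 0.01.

1.69

From the description: a = 95, b = 216, c = 75, d = 341.
Risk in exposed = 95/311 = 0.30547; risk in unexposed = 75/416 = 0.18029.
RR = 0.30547 / 0.18029 = 1.69432
The risk among the exposed is 1.69 times that among the unexposed.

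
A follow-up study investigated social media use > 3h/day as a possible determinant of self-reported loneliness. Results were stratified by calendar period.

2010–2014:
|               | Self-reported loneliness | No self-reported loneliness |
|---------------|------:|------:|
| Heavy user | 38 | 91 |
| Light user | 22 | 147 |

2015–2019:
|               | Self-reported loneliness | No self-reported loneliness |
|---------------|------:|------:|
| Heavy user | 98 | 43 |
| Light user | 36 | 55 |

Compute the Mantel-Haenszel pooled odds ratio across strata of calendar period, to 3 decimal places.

3.135

OR_MH = Σ(aᵢdᵢ/nᵢ) / Σ(bᵢcᵢ/nᵢ), where nᵢ is the stratum total.
Stratum 1 (2010–2014): n = 298; a·d/n = 38·147/298 = 18.7450; b·c/n = 91·22/298 = 6.7181
Stratum 2 (2015–2019): n = 232; a·d/n = 98·55/232 = 23.2328; b·c/n = 43·36/232 = 6.6724
OR_MH = (18.7450 + 23.2328) / (6.7181 + 6.6724) = 41.9777 / 13.3905 = 3.13488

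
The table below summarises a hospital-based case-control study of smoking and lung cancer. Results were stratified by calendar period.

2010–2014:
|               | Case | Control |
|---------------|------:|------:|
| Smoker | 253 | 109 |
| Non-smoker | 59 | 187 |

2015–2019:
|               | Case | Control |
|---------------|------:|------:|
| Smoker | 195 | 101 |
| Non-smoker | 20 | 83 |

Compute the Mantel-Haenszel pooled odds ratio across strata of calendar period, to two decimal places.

7.57

OR_MH = Σ(aᵢdᵢ/nᵢ) / Σ(bᵢcᵢ/nᵢ), where nᵢ is the stratum total.
Stratum 1 (2010–2014): n = 608; a·d/n = 253·187/608 = 77.8141; b·c/n = 109·59/608 = 10.5773
Stratum 2 (2015–2019): n = 399; a·d/n = 195·83/399 = 40.5639; b·c/n = 101·20/399 = 5.0627
OR_MH = (77.8141 + 40.5639) / (10.5773 + 5.0627) = 118.3781 / 15.6400 = 7.56895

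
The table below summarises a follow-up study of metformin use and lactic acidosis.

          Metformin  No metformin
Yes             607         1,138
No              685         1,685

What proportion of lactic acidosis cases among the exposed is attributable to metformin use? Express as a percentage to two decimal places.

Reading the table with exposure as columns: a = 607 (Metformin, case), b = 685 (Metformin, non-case), c = 1138 (No metformin, case), d = 1685.
Risk in exposed = 607/1292 = 0.46981; risk in unexposed = 1138/2823 = 0.40312.
RR = 0.46981/0.40312 = 1.16545
AR% = (RR − 1)/RR × 100 = (1.16545 − 1)/1.16545 × 100 = 14.1965%

14.20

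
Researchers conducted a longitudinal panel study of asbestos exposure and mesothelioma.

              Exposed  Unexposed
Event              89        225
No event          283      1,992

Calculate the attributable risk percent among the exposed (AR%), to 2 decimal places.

Reading the table with exposure as columns: a = 89 (Exposed, case), b = 283 (Exposed, non-case), c = 225 (Unexposed, case), d = 1992.
Risk in exposed = 89/372 = 0.23925; risk in unexposed = 225/2217 = 0.10149.
RR = 0.23925/0.10149 = 2.35738
AR% = (RR − 1)/RR × 100 = (2.35738 − 1)/2.35738 × 100 = 57.5801%

57.58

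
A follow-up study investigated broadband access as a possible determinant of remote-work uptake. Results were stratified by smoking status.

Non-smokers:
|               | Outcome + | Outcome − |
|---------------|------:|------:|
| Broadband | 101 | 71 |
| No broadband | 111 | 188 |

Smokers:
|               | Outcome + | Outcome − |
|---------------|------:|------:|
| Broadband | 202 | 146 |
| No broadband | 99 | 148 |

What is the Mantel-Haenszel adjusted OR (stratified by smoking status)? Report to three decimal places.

2.207

OR_MH = Σ(aᵢdᵢ/nᵢ) / Σ(bᵢcᵢ/nᵢ), where nᵢ is the stratum total.
Stratum 1 (Non-smokers): n = 471; a·d/n = 101·188/471 = 40.3142; b·c/n = 71·111/471 = 16.7325
Stratum 2 (Smokers): n = 595; a·d/n = 202·148/595 = 50.2454; b·c/n = 146·99/595 = 24.2924
OR_MH = (40.3142 + 50.2454) / (16.7325 + 24.2924) = 90.5596 / 41.0249 = 2.20743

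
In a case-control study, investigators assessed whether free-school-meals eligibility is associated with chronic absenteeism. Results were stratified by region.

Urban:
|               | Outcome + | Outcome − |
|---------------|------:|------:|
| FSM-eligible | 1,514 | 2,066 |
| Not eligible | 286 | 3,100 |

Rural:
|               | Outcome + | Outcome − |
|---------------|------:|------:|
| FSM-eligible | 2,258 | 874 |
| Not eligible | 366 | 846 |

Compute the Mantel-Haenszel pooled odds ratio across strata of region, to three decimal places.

7.027

OR_MH = Σ(aᵢdᵢ/nᵢ) / Σ(bᵢcᵢ/nᵢ), where nᵢ is the stratum total.
Stratum 1 (Urban): n = 6966; a·d/n = 1514·3100/6966 = 673.7583; b·c/n = 2066·286/6966 = 84.8229
Stratum 2 (Rural): n = 4344; a·d/n = 2258·846/4344 = 439.7486; b·c/n = 874·366/4344 = 73.6381
OR_MH = (673.7583 + 439.7486) / (84.8229 + 73.6381) = 1113.5069 / 158.4610 = 7.02701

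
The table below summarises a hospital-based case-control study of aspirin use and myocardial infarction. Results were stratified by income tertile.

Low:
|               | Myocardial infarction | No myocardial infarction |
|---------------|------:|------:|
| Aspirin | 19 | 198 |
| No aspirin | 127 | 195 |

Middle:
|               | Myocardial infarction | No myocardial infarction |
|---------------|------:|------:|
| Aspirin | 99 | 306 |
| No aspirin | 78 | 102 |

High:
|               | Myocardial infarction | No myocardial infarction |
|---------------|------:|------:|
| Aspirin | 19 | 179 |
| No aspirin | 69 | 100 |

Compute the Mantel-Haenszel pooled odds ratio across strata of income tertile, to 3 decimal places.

0.242

OR_MH = Σ(aᵢdᵢ/nᵢ) / Σ(bᵢcᵢ/nᵢ), where nᵢ is the stratum total.
Stratum 1 (Low): n = 539; a·d/n = 19·195/539 = 6.8738; b·c/n = 198·127/539 = 46.6531
Stratum 2 (Middle): n = 585; a·d/n = 99·102/585 = 17.2615; b·c/n = 306·78/585 = 40.8000
Stratum 3 (High): n = 367; a·d/n = 19·100/367 = 5.1771; b·c/n = 179·69/367 = 33.6540
OR_MH = (6.8738 + 17.2615 + 5.1771) / (46.6531 + 40.8000 + 33.6540) = 29.3125 / 121.1070 = 0.24204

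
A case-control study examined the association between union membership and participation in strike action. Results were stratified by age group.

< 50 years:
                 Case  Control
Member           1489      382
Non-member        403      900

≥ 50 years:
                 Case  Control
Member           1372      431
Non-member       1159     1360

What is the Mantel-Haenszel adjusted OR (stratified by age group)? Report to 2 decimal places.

5.20

OR_MH = Σ(aᵢdᵢ/nᵢ) / Σ(bᵢcᵢ/nᵢ), where nᵢ is the stratum total.
Stratum 1 (< 50 years): n = 3174; a·d/n = 1489·900/3174 = 422.2117; b·c/n = 382·403/3174 = 48.5022
Stratum 2 (≥ 50 years): n = 4322; a·d/n = 1372·1360/4322 = 431.7261; b·c/n = 431·1159/4322 = 115.5782
OR_MH = (422.2117 + 431.7261) / (48.5022 + 115.5782) = 853.9378 / 164.0804 = 5.20439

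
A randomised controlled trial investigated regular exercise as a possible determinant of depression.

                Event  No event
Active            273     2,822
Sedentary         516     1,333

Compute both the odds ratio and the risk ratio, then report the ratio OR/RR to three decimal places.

Cells: a = 273, b = 2822, c = 516, d = 1333.
OR = (273·1333)/(2822·516) = 363909/1456152 = 0.24991
Risk in exposed = 273/3095 = 0.08821; risk in unexposed = 516/1849 = 0.27907; RR = 0.31607
OR/RR = 0.24991 / 0.31607 = 0.79067
The outcome is not rare, so the OR lies further from 1 than the RR.

0.791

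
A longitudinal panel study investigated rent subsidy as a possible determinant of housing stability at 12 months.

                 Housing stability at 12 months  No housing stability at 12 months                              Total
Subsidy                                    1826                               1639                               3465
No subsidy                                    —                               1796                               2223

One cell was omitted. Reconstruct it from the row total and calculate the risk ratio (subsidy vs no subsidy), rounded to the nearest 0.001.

2.744

The missing cell is in the unexposed row: 2223 − 1796 = 427.
So a = 1826, b = 1639, c = 427, d = 1796.
RR = [a/(a+b)] / [c/(c+d)] = (1826/3465) / (427/2223) = 0.52698/0.19208 = 2.74353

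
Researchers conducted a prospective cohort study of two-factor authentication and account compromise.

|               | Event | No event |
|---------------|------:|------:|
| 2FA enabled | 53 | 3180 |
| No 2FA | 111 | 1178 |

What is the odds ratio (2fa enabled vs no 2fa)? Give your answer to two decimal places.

Cells: a = 53, b = 3180, c = 111, d = 1178.
OR = (a·d)/(b·c) = (53 × 1178) / (3180 × 111) = 62434 / 352980 = 0.17688
Exposure is associated with lower odds of account compromise (OR = 0.18 < 1).

0.18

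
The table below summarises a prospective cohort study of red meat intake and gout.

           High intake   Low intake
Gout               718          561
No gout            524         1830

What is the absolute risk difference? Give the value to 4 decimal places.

0.3435

Reading the table with exposure as columns: a = 718 (High intake, case), b = 524 (High intake, non-case), c = 561 (Low intake, case), d = 1830.
Risk in exposed = 718/1242 = 0.578100; risk in unexposed = 561/2391 = 0.234630.
Risk difference = 0.578100 − 0.234630 = 0.343470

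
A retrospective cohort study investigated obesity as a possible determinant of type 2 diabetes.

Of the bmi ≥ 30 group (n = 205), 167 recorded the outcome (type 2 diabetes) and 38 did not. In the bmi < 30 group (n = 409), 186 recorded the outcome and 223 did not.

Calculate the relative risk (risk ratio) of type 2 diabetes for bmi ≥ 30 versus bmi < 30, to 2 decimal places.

1.79

From the description: a = 167, b = 38, c = 186, d = 223.
Risk in exposed = 167/205 = 0.81463; risk in unexposed = 186/409 = 0.45477.
RR = 0.81463 / 0.45477 = 1.79132
The risk among the exposed is 1.79 times that among the unexposed.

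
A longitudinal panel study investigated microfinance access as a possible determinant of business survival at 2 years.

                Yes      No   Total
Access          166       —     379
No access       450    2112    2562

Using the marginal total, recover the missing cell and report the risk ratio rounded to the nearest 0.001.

The missing cell is in the exposed row: 379 − 166 = 213.
So a = 166, b = 213, c = 450, d = 2112.
RR = [a/(a+b)] / [c/(c+d)] = (166/379) / (450/2562) = 0.43799/0.17564 = 2.49365

2.494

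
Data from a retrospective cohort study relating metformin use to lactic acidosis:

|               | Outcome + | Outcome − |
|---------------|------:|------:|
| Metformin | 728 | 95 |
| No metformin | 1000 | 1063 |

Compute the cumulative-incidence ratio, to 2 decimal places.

1.82

Cells: a = 728, b = 95, c = 1000, d = 1063.
Risk in exposed = 728/823 = 0.88457; risk in unexposed = 1000/2063 = 0.48473.
RR = 0.88457 / 0.48473 = 1.82487
The risk among the exposed is 1.82 times that among the unexposed.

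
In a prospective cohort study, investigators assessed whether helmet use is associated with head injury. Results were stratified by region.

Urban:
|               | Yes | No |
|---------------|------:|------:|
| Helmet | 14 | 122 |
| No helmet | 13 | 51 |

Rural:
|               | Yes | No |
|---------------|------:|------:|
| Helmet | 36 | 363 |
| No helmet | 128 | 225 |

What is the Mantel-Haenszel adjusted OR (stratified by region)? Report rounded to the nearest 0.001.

0.206

OR_MH = Σ(aᵢdᵢ/nᵢ) / Σ(bᵢcᵢ/nᵢ), where nᵢ is the stratum total.
Stratum 1 (Urban): n = 200; a·d/n = 14·51/200 = 3.5700; b·c/n = 122·13/200 = 7.9300
Stratum 2 (Rural): n = 752; a·d/n = 36·225/752 = 10.7713; b·c/n = 363·128/752 = 61.7872
OR_MH = (3.5700 + 10.7713) / (7.9300 + 61.7872) = 14.3413 / 69.7172 = 0.20571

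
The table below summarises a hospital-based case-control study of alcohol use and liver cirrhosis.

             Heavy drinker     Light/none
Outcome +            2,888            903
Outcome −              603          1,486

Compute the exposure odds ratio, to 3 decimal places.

Reading the table with exposure as columns: a = 2888 (Heavy drinker, case), b = 603 (Heavy drinker, non-case), c = 903 (Light/none, case), d = 1486.
OR = (a·d)/(b·c) = (2888 × 1486) / (603 × 903) = 4291568 / 544509 = 7.88154
The odds of liver cirrhosis are about 7.88 times as high in the heavy drinker group.

7.882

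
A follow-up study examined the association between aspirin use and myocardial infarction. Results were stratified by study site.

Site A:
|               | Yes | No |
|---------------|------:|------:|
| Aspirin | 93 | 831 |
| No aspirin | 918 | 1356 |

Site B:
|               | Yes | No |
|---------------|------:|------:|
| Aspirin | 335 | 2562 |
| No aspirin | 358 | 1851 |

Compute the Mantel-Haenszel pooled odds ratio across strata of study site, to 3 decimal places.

OR_MH = Σ(aᵢdᵢ/nᵢ) / Σ(bᵢcᵢ/nᵢ), where nᵢ is the stratum total.
Stratum 1 (Site A): n = 3198; a·d/n = 93·1356/3198 = 39.4334; b·c/n = 831·918/3198 = 238.5422
Stratum 2 (Site B): n = 5106; a·d/n = 335·1851/5106 = 121.4424; b·c/n = 2562·358/5106 = 179.6310
OR_MH = (39.4334 + 121.4424) / (238.5422 + 179.6310) = 160.8758 / 418.1732 = 0.38471

0.385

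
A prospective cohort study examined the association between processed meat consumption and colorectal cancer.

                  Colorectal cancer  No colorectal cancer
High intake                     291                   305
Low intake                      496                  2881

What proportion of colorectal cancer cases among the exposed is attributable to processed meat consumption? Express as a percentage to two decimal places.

69.92

Cells: a = 291, b = 305, c = 496, d = 2881.
Risk in exposed = 291/596 = 0.48826; risk in unexposed = 496/3377 = 0.14688.
RR = 0.48826/0.14688 = 3.32427
AR% = (RR − 1)/RR × 100 = (3.32427 − 1)/3.32427 × 100 = 69.9182%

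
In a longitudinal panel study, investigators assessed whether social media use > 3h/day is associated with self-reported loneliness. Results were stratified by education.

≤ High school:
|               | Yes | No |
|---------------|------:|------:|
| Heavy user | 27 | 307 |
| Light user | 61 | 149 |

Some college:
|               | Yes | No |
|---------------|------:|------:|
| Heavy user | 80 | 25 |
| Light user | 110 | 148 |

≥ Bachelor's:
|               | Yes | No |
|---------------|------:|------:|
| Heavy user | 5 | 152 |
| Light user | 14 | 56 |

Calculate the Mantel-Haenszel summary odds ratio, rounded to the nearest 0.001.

0.803

OR_MH = Σ(aᵢdᵢ/nᵢ) / Σ(bᵢcᵢ/nᵢ), where nᵢ is the stratum total.
Stratum 1 (≤ High school): n = 544; a·d/n = 27·149/544 = 7.3952; b·c/n = 307·61/544 = 34.4246
Stratum 2 (Some college): n = 363; a·d/n = 80·148/363 = 32.6171; b·c/n = 25·110/363 = 7.5758
Stratum 3 (≥ Bachelor's): n = 227; a·d/n = 5·56/227 = 1.2335; b·c/n = 152·14/227 = 9.3744
OR_MH = (7.3952 + 32.6171 + 1.2335) / (34.4246 + 7.5758 + 9.3744) = 41.2458 / 51.3748 = 0.80284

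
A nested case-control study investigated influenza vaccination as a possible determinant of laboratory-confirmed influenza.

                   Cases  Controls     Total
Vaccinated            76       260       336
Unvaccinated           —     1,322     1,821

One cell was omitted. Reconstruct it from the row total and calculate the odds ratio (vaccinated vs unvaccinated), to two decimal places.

The missing cell is in the unexposed row: 1821 − 1322 = 499.
So a = 76, b = 260, c = 499, d = 1322.
OR = (a·d)/(b·c) = (76 × 1322) / (260 × 499) = 100472 / 129740 = 0.77441

0.77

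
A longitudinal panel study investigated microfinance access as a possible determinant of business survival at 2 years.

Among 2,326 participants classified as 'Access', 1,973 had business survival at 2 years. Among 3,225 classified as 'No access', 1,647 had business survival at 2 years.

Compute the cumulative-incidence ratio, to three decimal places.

1.661

From the description: a = 1973, b = 353, c = 1647, d = 1578.
Risk in exposed = 1973/2326 = 0.84824; risk in unexposed = 1647/3225 = 0.51070.
RR = 0.84824 / 0.51070 = 1.66094
The risk among the exposed is 1.66 times that among the unexposed.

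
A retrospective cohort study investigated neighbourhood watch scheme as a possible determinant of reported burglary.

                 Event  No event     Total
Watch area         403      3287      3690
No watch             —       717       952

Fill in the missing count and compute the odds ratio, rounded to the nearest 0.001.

0.374

The missing cell is in the unexposed row: 952 − 717 = 235.
So a = 403, b = 3287, c = 235, d = 717.
OR = (a·d)/(b·c) = (403 × 717) / (3287 × 235) = 288951 / 772445 = 0.37407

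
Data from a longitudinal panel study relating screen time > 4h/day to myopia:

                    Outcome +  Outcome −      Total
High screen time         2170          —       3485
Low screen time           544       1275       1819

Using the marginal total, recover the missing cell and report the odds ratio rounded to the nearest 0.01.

The missing cell is in the exposed row: 3485 − 2170 = 1315.
So a = 2170, b = 1315, c = 544, d = 1275.
OR = (a·d)/(b·c) = (2170 × 1275) / (1315 × 544) = 2766750 / 715360 = 3.86763

3.87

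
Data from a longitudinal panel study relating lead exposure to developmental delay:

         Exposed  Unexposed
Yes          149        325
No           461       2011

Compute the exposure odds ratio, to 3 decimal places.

2.000

Reading the table with exposure as columns: a = 149 (Exposed, case), b = 461 (Exposed, non-case), c = 325 (Unexposed, case), d = 2011.
OR = (a·d)/(b·c) = (149 × 2011) / (461 × 325) = 299639 / 149825 = 1.99993
The odds of developmental delay are about 2.00 times as high in the exposed group.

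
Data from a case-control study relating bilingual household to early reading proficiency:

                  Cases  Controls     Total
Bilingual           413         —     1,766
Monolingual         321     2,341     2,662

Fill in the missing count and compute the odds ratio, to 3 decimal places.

The missing cell is in the exposed row: 1766 − 413 = 1353.
So a = 413, b = 1353, c = 321, d = 2341.
OR = (a·d)/(b·c) = (413 × 2341) / (1353 × 321) = 966833 / 434313 = 2.22612

2.226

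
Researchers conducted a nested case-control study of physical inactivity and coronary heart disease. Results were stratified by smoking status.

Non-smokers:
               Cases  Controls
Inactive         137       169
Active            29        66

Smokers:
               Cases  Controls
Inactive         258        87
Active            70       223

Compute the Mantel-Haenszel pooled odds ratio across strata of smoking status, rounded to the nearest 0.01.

OR_MH = Σ(aᵢdᵢ/nᵢ) / Σ(bᵢcᵢ/nᵢ), where nᵢ is the stratum total.
Stratum 1 (Non-smokers): n = 401; a·d/n = 137·66/401 = 22.5486; b·c/n = 169·29/401 = 12.2219
Stratum 2 (Smokers): n = 638; a·d/n = 258·223/638 = 90.1787; b·c/n = 87·70/638 = 9.5455
OR_MH = (22.5486 + 90.1787) / (12.2219 + 9.5455) = 112.7273 / 21.7674 = 5.17872

5.18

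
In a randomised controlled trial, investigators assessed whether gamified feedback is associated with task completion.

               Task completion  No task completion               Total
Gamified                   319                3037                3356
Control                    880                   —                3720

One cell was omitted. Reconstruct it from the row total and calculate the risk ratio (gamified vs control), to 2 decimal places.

The missing cell is in the unexposed row: 3720 − 880 = 2840.
So a = 319, b = 3037, c = 880, d = 2840.
RR = [a/(a+b)] / [c/(c+d)] = (319/3356) / (880/3720) = 0.09505/0.23656 = 0.40182

0.40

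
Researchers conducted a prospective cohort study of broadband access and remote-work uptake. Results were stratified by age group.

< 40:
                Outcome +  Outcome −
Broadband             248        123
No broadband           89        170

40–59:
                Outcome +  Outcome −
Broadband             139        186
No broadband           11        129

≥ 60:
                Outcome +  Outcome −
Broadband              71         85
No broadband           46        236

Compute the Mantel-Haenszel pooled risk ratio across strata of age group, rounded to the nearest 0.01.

RR_MH = Σ(aᵢ·n₀ᵢ/nᵢ) / Σ(cᵢ·n₁ᵢ/nᵢ), with n₁ᵢ = aᵢ+bᵢ (exposed), n₀ᵢ = cᵢ+dᵢ (unexposed), nᵢ = n₁ᵢ+n₀ᵢ.
Stratum 1 (< 40): n₁ = 371, n₀ = 259, n = 630; a·n₀/n = 248·259/630 = 101.9556; c·n₁/n = 89·371/630 = 52.4111
Stratum 2 (40–59): n₁ = 325, n₀ = 140, n = 465; a·n₀/n = 139·140/465 = 41.8495; c·n₁/n = 11·325/465 = 7.6882
Stratum 3 (≥ 60): n₁ = 156, n₀ = 282, n = 438; a·n₀/n = 71·282/438 = 45.7123; c·n₁/n = 46·156/438 = 16.3836
RR_MH = (101.9556 + 41.8495 + 45.7123) / (52.4111 + 7.6882 + 16.3836) = 189.5173 / 76.4828 = 2.47791

2.48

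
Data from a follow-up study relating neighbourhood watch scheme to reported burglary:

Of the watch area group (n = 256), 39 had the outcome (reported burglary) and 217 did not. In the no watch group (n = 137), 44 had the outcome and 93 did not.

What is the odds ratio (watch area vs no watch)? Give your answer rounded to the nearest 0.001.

From the description: a = 39, b = 217, c = 44, d = 93.
OR = (a·d)/(b·c) = (39 × 93) / (217 × 44) = 3627 / 9548 = 0.37987
Exposure is associated with lower odds of reported burglary (OR = 0.38 < 1).

0.380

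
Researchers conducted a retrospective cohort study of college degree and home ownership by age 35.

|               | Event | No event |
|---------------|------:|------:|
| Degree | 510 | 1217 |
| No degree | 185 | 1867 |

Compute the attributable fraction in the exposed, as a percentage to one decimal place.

69.5

Cells: a = 510, b = 1217, c = 185, d = 1867.
Risk in exposed = 510/1727 = 0.29531; risk in unexposed = 185/2052 = 0.09016.
RR = 0.29531/0.09016 = 3.27554
AR% = (RR − 1)/RR × 100 = (3.27554 − 1)/3.27554 × 100 = 69.4707%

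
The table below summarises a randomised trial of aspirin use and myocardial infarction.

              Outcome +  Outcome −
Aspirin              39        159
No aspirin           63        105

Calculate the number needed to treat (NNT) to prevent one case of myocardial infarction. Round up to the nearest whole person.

Risk in treated group = 39/198 = 0.19697; risk in control = 63/168 = 0.37500.
Absolute risk reduction = 0.37500 − 0.19697 = 0.17803
NNT = 1 / ARR = 1 / 0.17803 = 5.617 → round up → 6

6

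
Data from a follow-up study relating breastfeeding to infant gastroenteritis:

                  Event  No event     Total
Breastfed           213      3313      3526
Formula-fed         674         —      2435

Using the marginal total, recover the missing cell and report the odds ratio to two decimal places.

The missing cell is in the unexposed row: 2435 − 674 = 1761.
So a = 213, b = 3313, c = 674, d = 1761.
OR = (a·d)/(b·c) = (213 × 1761) / (3313 × 674) = 375093 / 2232962 = 0.16798

0.17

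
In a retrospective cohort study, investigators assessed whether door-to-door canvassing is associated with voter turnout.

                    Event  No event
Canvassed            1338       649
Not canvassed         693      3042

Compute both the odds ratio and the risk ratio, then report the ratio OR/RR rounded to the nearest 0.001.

2.494

Cells: a = 1338, b = 649, c = 693, d = 3042.
OR = (1338·3042)/(649·693) = 4070196/449757 = 9.04977
Risk in exposed = 1338/1987 = 0.67338; risk in unexposed = 693/3735 = 0.18554; RR = 3.62924
OR/RR = 9.04977 / 3.62924 = 2.49357
The outcome is not rare, so the OR lies further from 1 than the RR.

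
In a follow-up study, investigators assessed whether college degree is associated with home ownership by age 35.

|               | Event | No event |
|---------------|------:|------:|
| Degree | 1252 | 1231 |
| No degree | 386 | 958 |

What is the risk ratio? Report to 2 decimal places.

Cells: a = 1252, b = 1231, c = 386, d = 958.
Risk in exposed = 1252/2483 = 0.50423; risk in unexposed = 386/1344 = 0.28720.
RR = 0.50423 / 0.28720 = 1.75566
The risk among the exposed is 1.76 times that among the unexposed.

1.76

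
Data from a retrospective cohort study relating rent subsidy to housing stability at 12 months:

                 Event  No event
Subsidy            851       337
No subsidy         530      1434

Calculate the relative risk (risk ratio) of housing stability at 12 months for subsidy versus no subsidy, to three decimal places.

2.654

Cells: a = 851, b = 337, c = 530, d = 1434.
Risk in exposed = 851/1188 = 0.71633; risk in unexposed = 530/1964 = 0.26986.
RR = 0.71633 / 0.26986 = 2.65448
The risk among the exposed is 2.65 times that among the unexposed.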